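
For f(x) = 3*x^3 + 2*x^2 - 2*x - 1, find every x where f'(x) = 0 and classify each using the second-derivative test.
f'(x) = 9*x^2 + 4*x - 2

Solve f'(x) = 0:
  9*x^2 + 4*x - 2 = 0 has no rational roots; quadratic formula: x = (-4 ± √88)/18.
  ⇒ x = -sqrt(22)/9 - 2/9 ≈ -0.7434, -2/9 + sqrt(22)/9 ≈ 0.2989

f''(x) = 18*x + 4
Second-derivative test at each critical point:
  f''(-0.7434) = -9.3808 < 0 → local maximum
  f''(0.2989) = 9.3808 > 0 → local minimum

Critical points: x = -sqrt(22)/9 - 2/9 ≈ -0.7434 (local maximum); x = -2/9 + sqrt(22)/9 ≈ 0.2989 (local minimum)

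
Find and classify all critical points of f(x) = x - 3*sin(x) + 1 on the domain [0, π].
f'(x) = 1 - 3*cos(x)

Solve f'(x) = 0 on [0, π]:
  f'(x) = 0 ⇔ cos(x) = 1/3, i.e. x = ±arccos(1/3) + 2nπ; keep the solutions lying in [0, π].
  ⇒ x = acos(1/3) ≈ 1.2310

f''(x) = 3*sin(x)
Second-derivative test at each critical point:
  f''(1.2310) = 2.8284 > 0 → local minimum

Critical points: x = acos(1/3) ≈ 1.2310 (local minimum)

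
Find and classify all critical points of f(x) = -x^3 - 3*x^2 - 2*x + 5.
f'(x) = -3*x^2 - 6*x - 2

Solve f'(x) = 0:
  3*x^2 + 6*x + 2 = 0 has no rational roots; quadratic formula: x = (-6 ± √12)/6.
  ⇒ x = -1 - sqrt(3)/3 ≈ -1.5774, -1 + sqrt(3)/3 ≈ -0.4226

f''(x) = -6*x - 6
Second-derivative test at each critical point:
  f''(-1.5774) = 3.4641 > 0 → local minimum
  f''(-0.4226) = -3.4641 < 0 → local maximum

Critical points: x = -1 - sqrt(3)/3 ≈ -1.5774 (local minimum); x = -1 + sqrt(3)/3 ≈ -0.4226 (local maximum)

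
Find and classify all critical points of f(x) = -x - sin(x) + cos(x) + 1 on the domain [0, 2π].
f'(x) = -sqrt(2)*sin(x + pi/4) - 1

Solve f'(x) = 0 on [0, 2π]:
  f'(x) = 0 ⇔ -sin(x) - cos(x) = 1. Write the left side as R·cos(x + φ) with R = √((-1)² + 1²) = sqrt(2), cos φ = -sqrt(2)/2, sin φ = sqrt(2)/2; then cos(x + φ) = sqrt(2)/2. Solve for x and keep the solutions lying in [0, 2π].
  ⇒ x = pi ≈ 3.1416, 3*pi/2 ≈ 4.7124

f''(x) = sin(x) - cos(x)
Second-derivative test at each critical point:
  f''(3.1416) = 1 > 0 → local minimum
  f''(4.7124) = -1 < 0 → local maximum

Critical points: x = pi ≈ 3.1416 (local minimum); x = 3*pi/2 ≈ 4.7124 (local maximum)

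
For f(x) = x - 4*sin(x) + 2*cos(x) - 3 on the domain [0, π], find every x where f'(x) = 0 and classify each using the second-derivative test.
f'(x) = -2*sin(x) - 4*cos(x) + 1

Solve f'(x) = 0 on [0, π]:
  f'(x) = 0 ⇔ -2*sin(x) - 4*cos(x) = -1. Write the left side as R·cos(x + φ) with R = √((-4)² + 2²) = 2*sqrt(5), cos φ = -2*sqrt(5)/5, sin φ = sqrt(5)/5; then cos(x + φ) = -sqrt(5)/10. Solve for x and keep the solutions lying in [0, π].
  ⇒ x = atan((1 + 2*sqrt(19))/(2 - sqrt(19))) + pi ≈ 1.8089

f''(x) = 4*sin(x) - 2*cos(x)
Second-derivative test at each critical point:
  f''(1.8089) = 4.3589 > 0 → local minimum

Critical points: x = atan((1 + 2*sqrt(19))/(2 - sqrt(19))) + pi ≈ 1.8089 (local minimum)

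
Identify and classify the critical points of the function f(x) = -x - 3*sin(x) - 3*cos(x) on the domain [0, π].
f'(x) = -3*sqrt(2)*cos(x + pi/4) - 1

Solve f'(x) = 0 on [0, π]:
  f'(x) = 0 ⇔ 3*sin(x) - 3*cos(x) = 1. Write the left side as R·cos(x + φ) with R = √((-3)² + (-3)²) = 3*sqrt(2), cos φ = -sqrt(2)/2, sin φ = -sqrt(2)/2; then cos(x + φ) = sqrt(2)/6. Solve for x and keep the solutions lying in [0, π].
  ⇒ x = atan((1 + sqrt(17))/(-1 + sqrt(17))) ≈ 1.0233

f''(x) = 3*sqrt(2)*sin(x + pi/4)
Second-derivative test at each critical point:
  f''(1.0233) = 4.1231 > 0 → local minimum

Critical points: x = atan((1 + sqrt(17))/(-1 + sqrt(17))) ≈ 1.0233 (local minimum)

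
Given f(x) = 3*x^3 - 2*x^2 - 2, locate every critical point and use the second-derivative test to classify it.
f'(x) = x*(9*x - 4)

Solve f'(x) = 0:
  Factor: 9*x^2 - 4*x = x*(9*x - 4) = 0.
  ⇒ x = 0, 4/9

f''(x) = 18*x - 4
Second-derivative test at each critical point:
  f''(0) = -4 < 0 → local maximum
  f''(4/9) = 4 > 0 → local minimum

Critical points: x = 0 (local maximum); x = 4/9 (local minimum)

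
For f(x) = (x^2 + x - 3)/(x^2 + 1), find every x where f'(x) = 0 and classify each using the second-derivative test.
f'(x) = (-x^2 + 8*x + 1)/(x^4 + 2*x^2 + 1)

Solve f'(x) = 0:
  f'(x) = -(x^2 - 8*x - 1)/(x^2 + 1)^2; the denominator is positive wherever f is defined, so f'(x) = 0 ⇔ -x^2 + 8*x + 1 = 0.
  x^2 - 8*x - 1 = 0 has no rational roots; quadratic formula: x = (8 ± √68)/2.
  ⇒ x = 4 - sqrt(17) ≈ -0.1231, 4 + sqrt(17) ≈ 8.1231

f''(x) = 2*(x^3 - 12*x^2 - 3*x + 4)/(x^6 + 3*x^4 + 3*x^2 + 1)
Second-derivative test at each critical point:
  f''(-0.1231) = 8.0018 > 0 → local minimum
  f''(8.1231) = -0.0018 < 0 → local maximum

Critical points: x = 4 - sqrt(17) ≈ -0.1231 (local minimum); x = 4 + sqrt(17) ≈ 8.1231 (local maximum)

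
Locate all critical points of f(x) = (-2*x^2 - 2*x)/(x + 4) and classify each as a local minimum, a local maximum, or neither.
f'(x) = 2*(-x^2 - 8*x - 4)/(x^2 + 8*x + 16)

Solve f'(x) = 0:
  f'(x) = -2*(x^2 + 8*x + 4)/(x + 4)^2; the denominator is positive wherever f is defined, so f'(x) = 0 ⇔ -2*x^2 - 16*x - 8 = 0.
  Factor: -2*x^2 - 16*x - 8 = -2*(x^2 + 8*x + 4); x^2 + 8*x + 4 = 0 has no rational roots; quadratic formula: x = (-8 ± √48)/2.
  ⇒ x = -4 - 2*sqrt(3) ≈ -7.4641, -4 + 2*sqrt(3) ≈ -0.5359

f''(x) = -48/(x^3 + 12*x^2 + 48*x + 64)
Second-derivative test at each critical point:
  f''(-7.4641) = 1.1547 > 0 → local minimum
  f''(-0.5359) = -1.1547 < 0 → local maximum

Critical points: x = -4 - 2*sqrt(3) ≈ -7.4641 (local minimum); x = -4 + 2*sqrt(3) ≈ -0.5359 (local maximum)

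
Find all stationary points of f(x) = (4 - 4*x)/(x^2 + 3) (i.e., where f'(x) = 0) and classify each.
f'(x) = 4*(-x^2 + 2*x*(x - 1) - 3)/(x^2 + 3)^2

Solve f'(x) = 0:
  f'(x) = 4*(x - 3)*(x + 1)/(x^2 + 3)^2; the denominator is positive wherever f is defined, so f'(x) = 0 ⇔ 4*x^2 - 8*x - 12 = 0.
  Factor: 4*x^2 - 8*x - 12 = 4*(x - 3)*(x + 1) = 0.
  ⇒ x = -1, 3

f''(x) = 8*(4*x^2*(1 - x) + (3*x - 1)*(x^2 + 3))/(x^2 + 3)^3
Second-derivative test at each critical point:
  f''(-1) = -1 < 0 → local maximum
  f''(3) = 1/9 > 0 → local minimum

Critical points: x = -1 (local maximum); x = 3 (local minimum)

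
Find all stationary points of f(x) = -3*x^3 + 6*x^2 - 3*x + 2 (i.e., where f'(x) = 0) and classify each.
f'(x) = -9*x^2 + 12*x - 3

Solve f'(x) = 0:
  Factor: -9*x^2 + 12*x - 3 = -3*(x - 1)*(3*x - 1) = 0.
  ⇒ x = 1/3, 1

f''(x) = 12 - 18*x
Second-derivative test at each critical point:
  f''(1/3) = 6 > 0 → local minimum
  f''(1) = -6 < 0 → local maximum

Critical points: x = 1/3 (local minimum); x = 1 (local maximum)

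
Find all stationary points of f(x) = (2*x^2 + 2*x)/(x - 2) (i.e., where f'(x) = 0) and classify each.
f'(x) = 2*(x^2 - 4*x - 2)/(x^2 - 4*x + 4)

Solve f'(x) = 0:
  f'(x) = 2*(x^2 - 4*x - 2)/(x - 2)^2; the denominator is positive wherever f is defined, so f'(x) = 0 ⇔ 2*x^2 - 8*x - 4 = 0.
  Factor: 2*x^2 - 8*x - 4 = 2*(x^2 - 4*x - 2); x^2 - 4*x - 2 = 0 has no rational roots; quadratic formula: x = (4 ± √24)/2.
  ⇒ x = 2 - sqrt(6) ≈ -0.4495, 2 + sqrt(6) ≈ 4.4495

f''(x) = 24/(x^3 - 6*x^2 + 12*x - 8)
Second-derivative test at each critical point:
  f''(-0.4495) = -1.6330 < 0 → local maximum
  f''(4.4495) = 1.6330 > 0 → local minimum

Critical points: x = 2 - sqrt(6) ≈ -0.4495 (local maximum); x = 2 + sqrt(6) ≈ 4.4495 (local minimum)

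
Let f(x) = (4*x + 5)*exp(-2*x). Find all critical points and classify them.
f'(x) = 2*(-4*x - 3)*exp(-2*x)

Solve f'(x) = 0:
  f'(x) = (-8*x - 6)·exp(-2*x) and exp(-2*x) > 0 for every x, so f'(x) = 0 ⇔ -8*x - 6 = 0.
  Factor: -8*x - 6 = -2*(4*x + 3) = 0.
  ⇒ x = -3/4

f''(x) = 4*(4*x + 1)*exp(-2*x)
Second-derivative test at each critical point:
  f''(-3/4) = -35.8535 < 0 → local maximum

Critical points: x = -3/4 (local maximum)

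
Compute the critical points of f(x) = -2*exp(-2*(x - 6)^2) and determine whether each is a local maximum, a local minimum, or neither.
f'(x) = 8*(x - 6)*exp(-2*(x - 6)^2)

Solve f'(x) = 0:
  f'(x) = (8*x - 48)·exp(-2*(x - 6)^2) and exp(-2*(x - 6)^2) > 0 for every x, so f'(x) = 0 ⇔ 8*x - 48 = 0.
  Factor: 8*x - 48 = 8*(x - 6) = 0.
  ⇒ x = 6

f''(x) = 8*(1 - 4*(x - 6)^2)*exp(-2*(x - 6)^2)
Second-derivative test at each critical point:
  f''(6) = 8 > 0 → local minimum

Critical points: x = 6 (local minimum)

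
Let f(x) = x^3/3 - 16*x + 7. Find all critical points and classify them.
f'(x) = x^2 - 16

Solve f'(x) = 0:
  Factor: x^2 - 16 = (x - 4)*(x + 4) = 0.
  ⇒ x = -4, 4

f''(x) = 2*x
Second-derivative test at each critical point:
  f''(-4) = -8 < 0 → local maximum
  f''(4) = 8 > 0 → local minimum

Critical points: x = -4 (local maximum); x = 4 (local minimum)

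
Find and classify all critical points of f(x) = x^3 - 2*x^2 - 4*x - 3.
f'(x) = 3*x^2 - 4*x - 4

Solve f'(x) = 0:
  Factor: 3*x^2 - 4*x - 4 = (x - 2)*(3*x + 2) = 0.
  ⇒ x = -2/3, 2

f''(x) = 6*x - 4
Second-derivative test at each critical point:
  f''(-2/3) = -8 < 0 → local maximum
  f''(2) = 8 > 0 → local minimum

Critical points: x = -2/3 (local maximum); x = 2 (local minimum)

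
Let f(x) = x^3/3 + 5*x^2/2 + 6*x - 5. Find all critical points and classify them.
f'(x) = x^2 + 5*x + 6

Solve f'(x) = 0:
  Factor: x^2 + 5*x + 6 = (x + 2)*(x + 3) = 0.
  ⇒ x = -3, -2

f''(x) = 2*x + 5
Second-derivative test at each critical point:
  f''(-3) = -1 < 0 → local maximum
  f''(-2) = 1 > 0 → local minimum

Critical points: x = -3 (local maximum); x = -2 (local minimum)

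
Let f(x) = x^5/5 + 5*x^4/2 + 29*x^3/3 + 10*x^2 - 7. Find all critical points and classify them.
f'(x) = x*(x^3 + 10*x^2 + 29*x + 20)

Solve f'(x) = 0:
  Factor: x^4 + 10*x^3 + 29*x^2 + 20*x = x*(x + 1)*(x + 4)*(x + 5) = 0.
  ⇒ x = -5, -4, -1, 0

f''(x) = 4*x^3 + 30*x^2 + 58*x + 20
Second-derivative test at each critical point:
  f''(-5) = -20 < 0 → local maximum
  f''(-4) = 12 > 0 → local minimum
  f''(-1) = -12 < 0 → local maximum
  f''(0) = 20 > 0 → local minimum

Critical points: x = -5 (local maximum); x = -4 (local minimum); x = -1 (local maximum); x = 0 (local minimum)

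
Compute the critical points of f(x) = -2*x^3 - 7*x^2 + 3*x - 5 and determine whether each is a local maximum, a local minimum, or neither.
f'(x) = -6*x^2 - 14*x + 3

Solve f'(x) = 0:
  6*x^2 + 14*x - 3 = 0 has no rational roots; quadratic formula: x = (-14 ± √268)/12.
  ⇒ x = -sqrt(67)/6 - 7/6 ≈ -2.5309, -7/6 + sqrt(67)/6 ≈ 0.1976

f''(x) = -12*x - 14
Second-derivative test at each critical point:
  f''(-2.5309) = 16.3707 > 0 → local minimum
  f''(0.1976) = -16.3707 < 0 → local maximum

Critical points: x = -sqrt(67)/6 - 7/6 ≈ -2.5309 (local minimum); x = -7/6 + sqrt(67)/6 ≈ 0.1976 (local maximum)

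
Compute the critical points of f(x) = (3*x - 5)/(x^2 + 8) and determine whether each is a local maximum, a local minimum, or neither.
f'(x) = (-3*x^2 + 10*x + 24)/(x^4 + 16*x^2 + 64)

Solve f'(x) = 0:
  f'(x) = -(3*x^2 - 10*x - 24)/(x^2 + 8)^2; the denominator is positive wherever f is defined, so f'(x) = 0 ⇔ -3*x^2 + 10*x + 24 = 0.
  3*x^2 - 10*x - 24 = 0 has no rational roots; quadratic formula: x = (10 ± √388)/6.
  ⇒ x = 5/3 - sqrt(97)/3 ≈ -1.6163, 5/3 + sqrt(97)/3 ≈ 4.9496

f''(x) = 2*(4*x^2*(3*x - 5) + (5 - 9*x)*(x^2 + 8))/(x^2 + 8)^3
Second-derivative test at each critical point:
  f''(-1.6163) = 0.1749 > 0 → local minimum
  f''(4.9496) = -0.0187 < 0 → local maximum

Critical points: x = 5/3 - sqrt(97)/3 ≈ -1.6163 (local minimum); x = 5/3 + sqrt(97)/3 ≈ 4.9496 (local maximum)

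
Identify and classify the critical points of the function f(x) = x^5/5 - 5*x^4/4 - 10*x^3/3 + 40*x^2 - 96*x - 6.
f'(x) = x^4 - 5*x^3 - 10*x^2 + 80*x - 96

Solve f'(x) = 0:
  Factor: x^4 - 5*x^3 - 10*x^2 + 80*x - 96 = (x - 4)*(x - 3)*(x - 2)*(x + 4) = 0.
  ⇒ x = -4, 2, 3, 4

f''(x) = 4*x^3 - 15*x^2 - 20*x + 80
Second-derivative test at each critical point:
  f''(-4) = -336 < 0 → local maximum
  f''(2) = 12 > 0 → local minimum
  f''(3) = -7 < 0 → local maximum
  f''(4) = 16 > 0 → local minimum

Critical points: x = -4 (local maximum); x = 2 (local minimum); x = 3 (local maximum); x = 4 (local minimum)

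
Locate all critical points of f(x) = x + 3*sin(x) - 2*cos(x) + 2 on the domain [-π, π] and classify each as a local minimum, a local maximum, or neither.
f'(x) = 2*sin(x) + 3*cos(x) + 1

Solve f'(x) = 0 on [-π, π]:
  f'(x) = 0 ⇔ 2*sin(x) + 3*cos(x) = -1. Write the left side as R·cos(x + φ) with R = √(3² + (-2)²) = sqrt(13), cos φ = 3*sqrt(13)/13, sin φ = -2*sqrt(13)/13; then cos(x + φ) = -sqrt(13)/13. Solve for x and keep the solutions lying in [-π, π].
  ⇒ x = atan((-6*sqrt(3) - 2)/(-3 + 4*sqrt(3))) ≈ -1.2638, atan((-2 + 6*sqrt(3))/(-4*sqrt(3) - 3)) + pi ≈ 2.4398

f''(x) = -3*sin(x) + 2*cos(x)
Second-derivative test at each critical point:
  f''(-1.2638) = 3.4641 > 0 → local minimum
  f''(2.4398) = -3.4641 < 0 → local maximum

Critical points: x = atan((-6*sqrt(3) - 2)/(-3 + 4*sqrt(3))) ≈ -1.2638 (local minimum); x = atan((-2 + 6*sqrt(3))/(-4*sqrt(3) - 3)) + pi ≈ 2.4398 (local maximum)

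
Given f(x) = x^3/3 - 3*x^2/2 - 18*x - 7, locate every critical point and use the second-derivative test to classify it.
f'(x) = x^2 - 3*x - 18

Solve f'(x) = 0:
  Factor: x^2 - 3*x - 18 = (x - 6)*(x + 3) = 0.
  ⇒ x = -3, 6

f''(x) = 2*x - 3
Second-derivative test at each critical point:
  f''(-3) = -9 < 0 → local maximum
  f''(6) = 9 > 0 → local minimum

Critical points: x = -3 (local maximum); x = 6 (local minimum)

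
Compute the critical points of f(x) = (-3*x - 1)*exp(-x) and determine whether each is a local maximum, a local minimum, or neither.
f'(x) = (3*x - 2)*exp(-x)

Solve f'(x) = 0:
  f'(x) = (3*x - 2)·exp(-x) and exp(-x) > 0 for every x, so f'(x) = 0 ⇔ 3*x - 2 = 0.
  3*x - 2 = 0.
  ⇒ x = 2/3

f''(x) = (5 - 3*x)*exp(-x)
Second-derivative test at each critical point:
  f''(2/3) = 1.5403 > 0 → local minimum

Critical points: x = 2/3 (local minimum)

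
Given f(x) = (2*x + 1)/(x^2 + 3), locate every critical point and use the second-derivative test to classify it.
f'(x) = 2*(-x^2 - x + 3)/(x^4 + 6*x^2 + 9)

Solve f'(x) = 0:
  f'(x) = -2*(x^2 + x - 3)/(x^2 + 3)^2; the denominator is positive wherever f is defined, so f'(x) = 0 ⇔ -2*x^2 - 2*x + 6 = 0.
  Factor: -2*x^2 - 2*x + 6 = -2*(x^2 + x - 3); x^2 + x - 3 = 0 has no rational roots; quadratic formula: x = (-1 ± √13)/2.
  ⇒ x = -sqrt(13)/2 - 1/2 ≈ -2.3028, -1/2 + sqrt(13)/2 ≈ 1.3028

f''(x) = 2*(4*x^2*(2*x + 1) - (6*x + 1)*(x^2 + 3))/(x^2 + 3)^3
Second-derivative test at each critical point:
  f''(-2.3028) = 0.1046 > 0 → local minimum
  f''(1.3028) = -0.3268 < 0 → local maximum

Critical points: x = -sqrt(13)/2 - 1/2 ≈ -2.3028 (local minimum); x = -1/2 + sqrt(13)/2 ≈ 1.3028 (local maximum)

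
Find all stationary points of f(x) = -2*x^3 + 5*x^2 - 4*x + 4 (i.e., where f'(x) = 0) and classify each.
f'(x) = -6*x^2 + 10*x - 4

Solve f'(x) = 0:
  Factor: -6*x^2 + 10*x - 4 = -2*(x - 1)*(3*x - 2) = 0.
  ⇒ x = 2/3, 1

f''(x) = 10 - 12*x
Second-derivative test at each critical point:
  f''(2/3) = 2 > 0 → local minimum
  f''(1) = -2 < 0 → local maximum

Critical points: x = 2/3 (local minimum); x = 1 (local maximum)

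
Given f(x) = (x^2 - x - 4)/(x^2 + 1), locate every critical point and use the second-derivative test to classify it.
f'(x) = (x^2 + 10*x - 1)/(x^4 + 2*x^2 + 1)

Solve f'(x) = 0:
  f'(x) = (x^2 + 10*x - 1)/(x^2 + 1)^2; the denominator is positive wherever f is defined, so f'(x) = 0 ⇔ x^2 + 10*x - 1 = 0.
  x^2 + 10*x - 1 = 0 has no rational roots; quadratic formula: x = (-10 ± √104)/2.
  ⇒ x = -sqrt(26) - 5 ≈ -10.0990, -5 + sqrt(26) ≈ 0.0990

f''(x) = 2*(-x^3 - 15*x^2 + 3*x + 5)/(x^6 + 3*x^4 + 3*x^2 + 1)
Second-derivative test at each critical point:
  f''(-10.0990) = -0.0010 < 0 → local maximum
  f''(0.0990) = 10.0010 > 0 → local minimum

Critical points: x = -sqrt(26) - 5 ≈ -10.0990 (local maximum); x = -5 + sqrt(26) ≈ 0.0990 (local minimum)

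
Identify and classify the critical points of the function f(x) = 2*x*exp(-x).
f'(x) = 2*(1 - x)*exp(-x)

Solve f'(x) = 0:
  f'(x) = (2 - 2*x)·exp(-x) and exp(-x) > 0 for every x, so f'(x) = 0 ⇔ 2 - 2*x = 0.
  Factor: 2 - 2*x = -2*(x - 1) = 0.
  ⇒ x = 1

f''(x) = 2*(x - 2)*exp(-x)
Second-derivative test at each critical point:
  f''(1) = -0.7358 < 0 → local maximum

Critical points: x = 1 (local maximum)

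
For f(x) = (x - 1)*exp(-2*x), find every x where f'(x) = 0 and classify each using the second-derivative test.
f'(x) = (3 - 2*x)*exp(-2*x)

Solve f'(x) = 0:
  f'(x) = (3 - 2*x)·exp(-2*x) and exp(-2*x) > 0 for every x, so f'(x) = 0 ⇔ 3 - 2*x = 0.
  3 - 2*x = 0.
  ⇒ x = 3/2

f''(x) = 4*(x - 2)*exp(-2*x)
Second-derivative test at each critical point:
  f''(3/2) = -0.0996 < 0 → local maximum

Critical points: x = 3/2 (local maximum)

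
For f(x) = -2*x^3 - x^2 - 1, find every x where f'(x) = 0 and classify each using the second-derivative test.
f'(x) = 2*x*(-3*x - 1)

Solve f'(x) = 0:
  Factor: -6*x^2 - 2*x = -2*x*(3*x + 1) = 0.
  ⇒ x = -1/3, 0

f''(x) = -12*x - 2
Second-derivative test at each critical point:
  f''(-1/3) = 2 > 0 → local minimum
  f''(0) = -2 < 0 → local maximum

Critical points: x = -1/3 (local minimum); x = 0 (local maximum)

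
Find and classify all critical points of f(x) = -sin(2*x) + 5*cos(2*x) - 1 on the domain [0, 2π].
f'(x) = -10*sin(2*x) - 2*cos(2*x)

Solve f'(x) = 0 on [0, 2π]:
  f'(x) = 0 ⇔ -cos(2*x) = 5*sin(2*x) ⇔ tan(2*x) = -1/5, i.e. 2*x = arctan(-1/5) + nπ; keep the solutions lying in [0, 2π].
  ⇒ x = -atan(1/5)/2 + pi/2 ≈ 1.4721, pi - atan(1/5)/2 ≈ 3.0429, -atan(1/5)/2 + 3*pi/2 ≈ 4.6137, -atan(1/5)/2 + 2*pi ≈ 6.1845

f''(x) = 4*sin(2*x) - 20*cos(2*x)
Second-derivative test at each critical point:
  f''(1.4721) = 20.3961 > 0 → local minimum
  f''(3.0429) = -20.3961 < 0 → local maximum
  f''(4.6137) = 20.3961 > 0 → local minimum
  f''(6.1845) = -20.3961 < 0 → local maximum

Critical points: x = -atan(1/5)/2 + pi/2 ≈ 1.4721 (local minimum); x = pi - atan(1/5)/2 ≈ 3.0429 (local maximum); x = -atan(1/5)/2 + 3*pi/2 ≈ 4.6137 (local minimum); x = -atan(1/5)/2 + 2*pi ≈ 6.1845 (local maximum)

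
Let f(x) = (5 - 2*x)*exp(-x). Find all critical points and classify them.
f'(x) = (2*x - 7)*exp(-x)

Solve f'(x) = 0:
  f'(x) = (2*x - 7)·exp(-x) and exp(-x) > 0 for every x, so f'(x) = 0 ⇔ 2*x - 7 = 0.
  2*x - 7 = 0.
  ⇒ x = 7/2

f''(x) = (9 - 2*x)*exp(-x)
Second-derivative test at each critical point:
  f''(7/2) = 0.0604 > 0 → local minimum

Critical points: x = 7/2 (local minimum)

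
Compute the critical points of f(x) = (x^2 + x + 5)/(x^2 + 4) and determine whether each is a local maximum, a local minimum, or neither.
f'(x) = (-x^2 - 2*x + 4)/(x^4 + 8*x^2 + 16)

Solve f'(x) = 0:
  f'(x) = -(x^2 + 2*x - 4)/(x^2 + 4)^2; the denominator is positive wherever f is defined, so f'(x) = 0 ⇔ -x^2 - 2*x + 4 = 0.
  x^2 + 2*x - 4 = 0 has no rational roots; quadratic formula: x = (-2 ± √20)/2.
  ⇒ x = -sqrt(5) - 1 ≈ -3.2361, -1 + sqrt(5) ≈ 1.2361

f''(x) = 2*(x^3 + 3*x^2 - 12*x - 4)/(x^6 + 12*x^4 + 48*x^2 + 64)
Second-derivative test at each critical point:
  f''(-3.2361) = 0.0214 > 0 → local minimum
  f''(1.2361) = -0.1464 < 0 → local maximum

Critical points: x = -sqrt(5) - 1 ≈ -3.2361 (local minimum); x = -1 + sqrt(5) ≈ 1.2361 (local maximum)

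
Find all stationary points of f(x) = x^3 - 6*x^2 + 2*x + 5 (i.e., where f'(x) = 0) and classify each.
f'(x) = 3*x^2 - 12*x + 2

Solve f'(x) = 0:
  3*x^2 - 12*x + 2 = 0 has no rational roots; quadratic formula: x = (12 ± √120)/6.
  ⇒ x = 2 - sqrt(30)/3 ≈ 0.1743, sqrt(30)/3 + 2 ≈ 3.8257

f''(x) = 6*x - 12
Second-derivative test at each critical point:
  f''(0.1743) = -10.9545 < 0 → local maximum
  f''(3.8257) = 10.9545 > 0 → local minimum

Critical points: x = 2 - sqrt(30)/3 ≈ 0.1743 (local maximum); x = sqrt(30)/3 + 2 ≈ 3.8257 (local minimum)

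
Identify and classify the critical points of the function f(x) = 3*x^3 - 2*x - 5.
f'(x) = 9*x^2 - 2

Solve f'(x) = 0:
  9*x^2 - 2 = 0 has no rational roots; quadratic formula: x = (0 ± √72)/18.
  ⇒ x = -sqrt(2)/3 ≈ -0.4714, sqrt(2)/3 ≈ 0.4714

f''(x) = 18*x
Second-derivative test at each critical point:
  f''(-0.4714) = -8.4853 < 0 → local maximum
  f''(0.4714) = 8.4853 > 0 → local minimum

Critical points: x = -sqrt(2)/3 ≈ -0.4714 (local maximum); x = sqrt(2)/3 ≈ 0.4714 (local minimum)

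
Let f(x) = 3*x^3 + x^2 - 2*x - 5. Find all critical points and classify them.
f'(x) = 9*x^2 + 2*x - 2

Solve f'(x) = 0:
  9*x^2 + 2*x - 2 = 0 has no rational roots; quadratic formula: x = (-2 ± √76)/18.
  ⇒ x = -sqrt(19)/9 - 1/9 ≈ -0.5954, -1/9 + sqrt(19)/9 ≈ 0.3732

f''(x) = 18*x + 2
Second-derivative test at each critical point:
  f''(-0.5954) = -8.7178 < 0 → local maximum
  f''(0.3732) = 8.7178 > 0 → local minimum

Critical points: x = -sqrt(19)/9 - 1/9 ≈ -0.5954 (local maximum); x = -1/9 + sqrt(19)/9 ≈ 0.3732 (local minimum)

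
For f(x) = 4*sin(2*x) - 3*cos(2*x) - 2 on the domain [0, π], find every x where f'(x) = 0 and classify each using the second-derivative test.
f'(x) = 6*sin(2*x) + 8*cos(2*x)

Solve f'(x) = 0 on [0, π]:
  f'(x) = 0 ⇔ 4*cos(2*x) = -3*sin(2*x) ⇔ tan(2*x) = -4/3, i.e. 2*x = arctan(-4/3) + nπ; keep the solutions lying in [0, π].
  ⇒ x = -atan(4/3)/2 + pi/2 ≈ 1.1071, pi - atan(4/3)/2 ≈ 2.6779

f''(x) = -16*sin(2*x) + 12*cos(2*x)
Second-derivative test at each critical point:
  f''(1.1071) = -20 < 0 → local maximum
  f''(2.6779) = 20 > 0 → local minimum

Critical points: x = -atan(4/3)/2 + pi/2 ≈ 1.1071 (local maximum); x = pi - atan(4/3)/2 ≈ 2.6779 (local minimum)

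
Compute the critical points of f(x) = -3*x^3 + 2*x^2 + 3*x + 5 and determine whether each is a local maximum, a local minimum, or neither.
f'(x) = -9*x^2 + 4*x + 3

Solve f'(x) = 0:
  9*x^2 - 4*x - 3 = 0 has no rational roots; quadratic formula: x = (4 ± √124)/18.
  ⇒ x = 2/9 - sqrt(31)/9 ≈ -0.3964, 2/9 + sqrt(31)/9 ≈ 0.8409

f''(x) = 4 - 18*x
Second-derivative test at each critical point:
  f''(-0.3964) = 11.1355 > 0 → local minimum
  f''(0.8409) = -11.1355 < 0 → local maximum

Critical points: x = 2/9 - sqrt(31)/9 ≈ -0.3964 (local minimum); x = 2/9 + sqrt(31)/9 ≈ 0.8409 (local maximum)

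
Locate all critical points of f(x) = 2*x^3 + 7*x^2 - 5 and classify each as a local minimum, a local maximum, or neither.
f'(x) = 2*x*(3*x + 7)

Solve f'(x) = 0:
  Factor: 6*x^2 + 14*x = 2*x*(3*x + 7) = 0.
  ⇒ x = -7/3, 0

f''(x) = 12*x + 14
Second-derivative test at each critical point:
  f''(-7/3) = -14 < 0 → local maximum
  f''(0) = 14 > 0 → local minimum

Critical points: x = -7/3 (local maximum); x = 0 (local minimum)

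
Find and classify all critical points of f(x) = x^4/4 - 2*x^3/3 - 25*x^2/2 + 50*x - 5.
f'(x) = x^3 - 2*x^2 - 25*x + 50

Solve f'(x) = 0:
  Factor: x^3 - 2*x^2 - 25*x + 50 = (x - 5)*(x - 2)*(x + 5) = 0.
  ⇒ x = -5, 2, 5

f''(x) = 3*x^2 - 4*x - 25
Second-derivative test at each critical point:
  f''(-5) = 70 > 0 → local minimum
  f''(2) = -21 < 0 → local maximum
  f''(5) = 30 > 0 → local minimum

Critical points: x = -5 (local minimum); x = 2 (local maximum); x = 5 (local minimum)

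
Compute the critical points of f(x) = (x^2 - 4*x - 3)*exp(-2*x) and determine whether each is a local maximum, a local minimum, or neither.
f'(x) = 2*(-x^2 + 5*x + 1)*exp(-2*x)

Solve f'(x) = 0:
  f'(x) = (-2*x^2 + 10*x + 2)·exp(-2*x) and exp(-2*x) > 0 for every x, so f'(x) = 0 ⇔ -2*x^2 + 10*x + 2 = 0.
  Factor: -2*x^2 + 10*x + 2 = -2*(x^2 - 5*x - 1); x^2 - 5*x - 1 = 0 has no rational roots; quadratic formula: x = (5 ± √29)/2.
  ⇒ x = 5/2 - sqrt(29)/2 ≈ -0.1926, 5/2 + sqrt(29)/2 ≈ 5.1926

f''(x) = 2*(2*x^2 - 12*x + 3)*exp(-2*x)
Second-derivative test at each critical point:
  f''(-0.1926) = 15.8308 > 0 → local minimum
  f''(5.1926) = -3.327e-04 < 0 → local maximum

Critical points: x = 5/2 - sqrt(29)/2 ≈ -0.1926 (local minimum); x = 5/2 + sqrt(29)/2 ≈ 5.1926 (local maximum)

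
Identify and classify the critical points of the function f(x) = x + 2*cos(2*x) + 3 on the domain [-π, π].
f'(x) = 1 - 4*sin(2*x)

Solve f'(x) = 0 on [-π, π]:
  f'(x) = 0 ⇔ sin(2*x) = 1/4, i.e. 2*x = arcsin(1/4) + 2nπ or 2*x = π − arcsin(1/4) + 2nπ; keep the solutions lying in [-π, π].
  ⇒ x = -pi + asin(1/4)/2 ≈ -3.0153, -pi/2 - asin(1/4)/2 ≈ -1.6971, asin(1/4)/2 ≈ 0.1263, -asin(1/4)/2 + pi/2 ≈ 1.4445

f''(x) = -8*cos(2*x)
Second-derivative test at each critical point:
  f''(-3.0153) = -7.7460 < 0 → local maximum
  f''(-1.6971) = 7.7460 > 0 → local minimum
  f''(0.1263) = -7.7460 < 0 → local maximum
  f''(1.4445) = 7.7460 > 0 → local minimum

Critical points: x = -pi + asin(1/4)/2 ≈ -3.0153 (local maximum); x = -pi/2 - asin(1/4)/2 ≈ -1.6971 (local minimum); x = asin(1/4)/2 ≈ 0.1263 (local maximum); x = -asin(1/4)/2 + pi/2 ≈ 1.4445 (local minimum)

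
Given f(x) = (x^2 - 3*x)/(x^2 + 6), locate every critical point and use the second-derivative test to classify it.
f'(x) = 3*(x^2 + 4*x - 6)/(x^4 + 12*x^2 + 36)

Solve f'(x) = 0:
  f'(x) = 3*(x^2 + 4*x - 6)/(x^2 + 6)^2; the denominator is positive wherever f is defined, so f'(x) = 0 ⇔ 3*x^2 + 12*x - 18 = 0.
  Factor: 3*x^2 + 12*x - 18 = 3*(x^2 + 4*x - 6); x^2 + 4*x - 6 = 0 has no rational roots; quadratic formula: x = (-4 ± √40)/2.
  ⇒ x = -sqrt(10) - 2 ≈ -5.1623, -2 + sqrt(10) ≈ 1.1623

f''(x) = 6*(-x^3 - 6*x^2 + 18*x + 12)/(x^6 + 18*x^4 + 108*x^2 + 216)
Second-derivative test at each critical point:
  f''(-5.1623) = -0.0178 < 0 → local maximum
  f''(1.1623) = 0.3511 > 0 → local minimum

Critical points: x = -sqrt(10) - 2 ≈ -5.1623 (local maximum); x = -2 + sqrt(10) ≈ 1.1623 (local minimum)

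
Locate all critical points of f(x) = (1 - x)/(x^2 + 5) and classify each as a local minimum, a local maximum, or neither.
f'(x) = (-x^2 + 2*x*(x - 1) - 5)/(x^2 + 5)^2

Solve f'(x) = 0:
  f'(x) = (x^2 - 2*x - 5)/(x^2 + 5)^2; the denominator is positive wherever f is defined, so f'(x) = 0 ⇔ x^2 - 2*x - 5 = 0.
  x^2 - 2*x - 5 = 0 has no rational roots; quadratic formula: x = (2 ± √24)/2.
  ⇒ x = 1 - sqrt(6) ≈ -1.4495, 1 + sqrt(6) ≈ 3.4495

f''(x) = 2*(4*x^2*(1 - x) + (3*x - 1)*(x^2 + 5))/(x^2 + 5)^3
Second-derivative test at each critical point:
  f''(-1.4495) = -0.0972 < 0 → local maximum
  f''(3.4495) = 0.0172 > 0 → local minimum

Critical points: x = 1 - sqrt(6) ≈ -1.4495 (local maximum); x = 1 + sqrt(6) ≈ 3.4495 (local minimum)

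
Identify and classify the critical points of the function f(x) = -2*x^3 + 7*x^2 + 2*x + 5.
f'(x) = -6*x^2 + 14*x + 2

Solve f'(x) = 0:
  Factor: -6*x^2 + 14*x + 2 = -2*(3*x^2 - 7*x - 1); 3*x^2 - 7*x - 1 = 0 has no rational roots; quadratic formula: x = (7 ± √61)/6.
  ⇒ x = 7/6 - sqrt(61)/6 ≈ -0.1350, 7/6 + sqrt(61)/6 ≈ 2.4684

f''(x) = 14 - 12*x
Second-derivative test at each critical point:
  f''(-0.1350) = 15.6205 > 0 → local minimum
  f''(2.4684) = -15.6205 < 0 → local maximum

Critical points: x = 7/6 - sqrt(61)/6 ≈ -0.1350 (local minimum); x = 7/6 + sqrt(61)/6 ≈ 2.4684 (local maximum)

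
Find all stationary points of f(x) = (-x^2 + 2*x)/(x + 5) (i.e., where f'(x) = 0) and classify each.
f'(x) = (-x^2 - 10*x + 10)/(x^2 + 10*x + 25)

Solve f'(x) = 0:
  f'(x) = -(x^2 + 10*x - 10)/(x + 5)^2; the denominator is positive wherever f is defined, so f'(x) = 0 ⇔ -x^2 - 10*x + 10 = 0.
  x^2 + 10*x - 10 = 0 has no rational roots; quadratic formula: x = (-10 ± √140)/2.
  ⇒ x = -sqrt(35) - 5 ≈ -10.9161, -5 + sqrt(35) ≈ 0.9161

f''(x) = -70/(x^3 + 15*x^2 + 75*x + 125)
Second-derivative test at each critical point:
  f''(-10.9161) = 0.3381 > 0 → local minimum
  f''(0.9161) = -0.3381 < 0 → local maximum

Critical points: x = -sqrt(35) - 5 ≈ -10.9161 (local minimum); x = -5 + sqrt(35) ≈ 0.9161 (local maximum)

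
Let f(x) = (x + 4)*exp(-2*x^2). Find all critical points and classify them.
f'(x) = (-4*x*(x + 4) + 1)*exp(-2*x^2)

Solve f'(x) = 0:
  f'(x) = (-4*x^2 - 16*x + 1)·exp(-2*x^2) and exp(-2*x^2) > 0 for every x, so f'(x) = 0 ⇔ -4*x^2 - 16*x + 1 = 0.
  4*x^2 + 16*x - 1 = 0 has no rational roots; quadratic formula: x = (-16 ± √272)/8.
  ⇒ x = -sqrt(17)/2 - 2 ≈ -4.0616, -2 + sqrt(17)/2 ≈ 0.0616

f''(x) = 4*(4*x^2*(x + 4) - 3*x - 4)*exp(-2*x^2)
Second-derivative test at each critical point:
  f''(-4.0616) = 7.742e-14 > 0 → local minimum
  f''(0.0616) = -16.3679 < 0 → local maximum

Critical points: x = -sqrt(17)/2 - 2 ≈ -4.0616 (local minimum); x = -2 + sqrt(17)/2 ≈ 0.0616 (local maximum)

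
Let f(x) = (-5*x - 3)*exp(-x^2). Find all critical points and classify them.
f'(x) = (2*x*(5*x + 3) - 5)*exp(-x^2)

Solve f'(x) = 0:
  f'(x) = (10*x^2 + 6*x - 5)·exp(-x^2) and exp(-x^2) > 0 for every x, so f'(x) = 0 ⇔ 10*x^2 + 6*x - 5 = 0.
  10*x^2 + 6*x - 5 = 0 has no rational roots; quadratic formula: x = (-6 ± √236)/20.
  ⇒ x = -sqrt(59)/10 - 3/10 ≈ -1.0681, -3/10 + sqrt(59)/10 ≈ 0.4681

f''(x) = 2*(-10*x^3 - 6*x^2 + 15*x + 3)*exp(-x^2)
Second-derivative test at each critical point:
  f''(-1.0681) = -4.9089 < 0 → local maximum
  f''(0.4681) = 12.3392 > 0 → local minimum

Critical points: x = -sqrt(59)/10 - 3/10 ≈ -1.0681 (local maximum); x = -3/10 + sqrt(59)/10 ≈ 0.4681 (local minimum)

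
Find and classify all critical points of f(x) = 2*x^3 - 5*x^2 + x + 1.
f'(x) = 6*x^2 - 10*x + 1

Solve f'(x) = 0:
  6*x^2 - 10*x + 1 = 0 has no rational roots; quadratic formula: x = (10 ± √76)/12.
  ⇒ x = 5/6 - sqrt(19)/6 ≈ 0.1069, sqrt(19)/6 + 5/6 ≈ 1.5598

f''(x) = 12*x - 10
Second-derivative test at each critical point:
  f''(0.1069) = -8.7178 < 0 → local maximum
  f''(1.5598) = 8.7178 > 0 → local minimum

Critical points: x = 5/6 - sqrt(19)/6 ≈ 0.1069 (local maximum); x = sqrt(19)/6 + 5/6 ≈ 1.5598 (local minimum)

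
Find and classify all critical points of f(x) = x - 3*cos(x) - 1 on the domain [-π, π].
f'(x) = 3*sin(x) + 1

Solve f'(x) = 0 on [-π, π]:
  f'(x) = 0 ⇔ sin(x) = -1/3, i.e. x = arcsin(-1/3) + 2nπ or x = π − arcsin(-1/3) + 2nπ; keep the solutions lying in [-π, π].
  ⇒ x = -pi + asin(1/3) ≈ -2.8018, -asin(1/3) ≈ -0.3398

f''(x) = 3*cos(x)
Second-derivative test at each critical point:
  f''(-2.8018) = -2.8284 < 0 → local maximum
  f''(-0.3398) = 2.8284 > 0 → local minimum

Critical points: x = -pi + asin(1/3) ≈ -2.8018 (local maximum); x = -asin(1/3) ≈ -0.3398 (local minimum)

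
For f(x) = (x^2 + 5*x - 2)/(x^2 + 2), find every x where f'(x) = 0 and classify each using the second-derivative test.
f'(x) = (-5*x^2 + 8*x + 10)/(x^4 + 4*x^2 + 4)

Solve f'(x) = 0:
  f'(x) = -(5*x^2 - 8*x - 10)/(x^2 + 2)^2; the denominator is positive wherever f is defined, so f'(x) = 0 ⇔ -5*x^2 + 8*x + 10 = 0.
  5*x^2 - 8*x - 10 = 0 has no rational roots; quadratic formula: x = (8 ± √264)/10.
  ⇒ x = 4/5 - sqrt(66)/5 ≈ -0.8248, 4/5 + sqrt(66)/5 ≈ 2.4248

f''(x) = 2*(5*x^3 - 12*x^2 - 30*x + 8)/(x^6 + 6*x^4 + 12*x^2 + 8)
Second-derivative test at each critical point:
  f''(-0.8248) = 2.2617 > 0 → local minimum
  f''(2.4248) = -0.2617 < 0 → local maximum

Critical points: x = 4/5 - sqrt(66)/5 ≈ -0.8248 (local minimum); x = 4/5 + sqrt(66)/5 ≈ 2.4248 (local maximum)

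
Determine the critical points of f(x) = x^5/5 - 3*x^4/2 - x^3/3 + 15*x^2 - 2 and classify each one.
f'(x) = x*(x^3 - 6*x^2 - x + 30)

Solve f'(x) = 0:
  Factor: x^4 - 6*x^3 - x^2 + 30*x = x*(x - 5)*(x - 3)*(x + 2) = 0.
  ⇒ x = -2, 0, 3, 5

f''(x) = 4*x^3 - 18*x^2 - 2*x + 30
Second-derivative test at each critical point:
  f''(-2) = -70 < 0 → local maximum
  f''(0) = 30 > 0 → local minimum
  f''(3) = -30 < 0 → local maximum
  f''(5) = 70 > 0 → local minimum

Critical points: x = -2 (local maximum); x = 0 (local minimum); x = 3 (local maximum); x = 5 (local minimum)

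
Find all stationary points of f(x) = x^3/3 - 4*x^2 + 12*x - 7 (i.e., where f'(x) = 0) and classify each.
f'(x) = x^2 - 8*x + 12

Solve f'(x) = 0:
  Factor: x^2 - 8*x + 12 = (x - 6)*(x - 2) = 0.
  ⇒ x = 2, 6

f''(x) = 2*x - 8
Second-derivative test at each critical point:
  f''(2) = -4 < 0 → local maximum
  f''(6) = 4 > 0 → local minimum

Critical points: x = 2 (local maximum); x = 6 (local minimum)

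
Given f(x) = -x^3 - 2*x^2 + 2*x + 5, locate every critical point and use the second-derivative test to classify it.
f'(x) = -3*x^2 - 4*x + 2

Solve f'(x) = 0:
  3*x^2 + 4*x - 2 = 0 has no rational roots; quadratic formula: x = (-4 ± √40)/6.
  ⇒ x = -sqrt(10)/3 - 2/3 ≈ -1.7208, -2/3 + sqrt(10)/3 ≈ 0.3874

f''(x) = -6*x - 4
Second-derivative test at each critical point:
  f''(-1.7208) = 6.3246 > 0 → local minimum
  f''(0.3874) = -6.3246 < 0 → local maximum

Critical points: x = -sqrt(10)/3 - 2/3 ≈ -1.7208 (local minimum); x = -2/3 + sqrt(10)/3 ≈ 0.3874 (local maximum)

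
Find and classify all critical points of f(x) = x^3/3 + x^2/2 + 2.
f'(x) = x*(x + 1)

Solve f'(x) = 0:
  Factor: x^2 + x = x*(x + 1) = 0.
  ⇒ x = -1, 0

f''(x) = 2*x + 1
Second-derivative test at each critical point:
  f''(-1) = -1 < 0 → local maximum
  f''(0) = 1 > 0 → local minimum

Critical points: x = -1 (local maximum); x = 0 (local minimum)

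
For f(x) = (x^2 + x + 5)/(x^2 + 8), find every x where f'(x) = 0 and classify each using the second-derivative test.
f'(x) = (-x^2 + 6*x + 8)/(x^4 + 16*x^2 + 64)

Solve f'(x) = 0:
  f'(x) = -(x^2 - 6*x - 8)/(x^2 + 8)^2; the denominator is positive wherever f is defined, so f'(x) = 0 ⇔ -x^2 + 6*x + 8 = 0.
  x^2 - 6*x - 8 = 0 has no rational roots; quadratic formula: x = (6 ± √68)/2.
  ⇒ x = 3 - sqrt(17) ≈ -1.1231, 3 + sqrt(17) ≈ 7.1231

f''(x) = 2*(x^3 - 9*x^2 - 24*x + 24)/(x^6 + 24*x^4 + 192*x^2 + 512)
Second-derivative test at each critical point:
  f''(-1.1231) = 0.0961 > 0 → local minimum
  f''(7.1231) = -0.0024 < 0 → local maximum

Critical points: x = 3 - sqrt(17) ≈ -1.1231 (local minimum); x = 3 + sqrt(17) ≈ 7.1231 (local maximum)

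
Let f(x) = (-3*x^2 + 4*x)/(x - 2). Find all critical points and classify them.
f'(x) = (-3*x^2 + 12*x - 8)/(x^2 - 4*x + 4)

Solve f'(x) = 0:
  f'(x) = -(3*x^2 - 12*x + 8)/(x - 2)^2; the denominator is positive wherever f is defined, so f'(x) = 0 ⇔ -3*x^2 + 12*x - 8 = 0.
  3*x^2 - 12*x + 8 = 0 has no rational roots; quadratic formula: x = (12 ± √48)/6.
  ⇒ x = 2 - 2*sqrt(3)/3 ≈ 0.8453, 2*sqrt(3)/3 + 2 ≈ 3.1547

f''(x) = -8/(x^3 - 6*x^2 + 12*x - 8)
Second-derivative test at each critical point:
  f''(0.8453) = 5.1962 > 0 → local minimum
  f''(3.1547) = -5.1962 < 0 → local maximum

Critical points: x = 2 - 2*sqrt(3)/3 ≈ 0.8453 (local minimum); x = 2*sqrt(3)/3 + 2 ≈ 3.1547 (local maximum)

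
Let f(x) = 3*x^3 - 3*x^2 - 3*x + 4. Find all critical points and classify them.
f'(x) = 9*x^2 - 6*x - 3

Solve f'(x) = 0:
  Factor: 9*x^2 - 6*x - 3 = 3*(x - 1)*(3*x + 1) = 0.
  ⇒ x = -1/3, 1

f''(x) = 18*x - 6
Second-derivative test at each critical point:
  f''(-1/3) = -12 < 0 → local maximum
  f''(1) = 12 > 0 → local minimum

Critical points: x = -1/3 (local maximum); x = 1 (local minimum)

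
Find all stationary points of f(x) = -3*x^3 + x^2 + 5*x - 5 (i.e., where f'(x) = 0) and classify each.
f'(x) = -9*x^2 + 2*x + 5

Solve f'(x) = 0:
  9*x^2 - 2*x - 5 = 0 has no rational roots; quadratic formula: x = (2 ± √184)/18.
  ⇒ x = 1/9 - sqrt(46)/9 ≈ -0.6425, 1/9 + sqrt(46)/9 ≈ 0.8647

f''(x) = 2 - 18*x
Second-derivative test at each critical point:
  f''(-0.6425) = 13.5647 > 0 → local minimum
  f''(0.8647) = -13.5647 < 0 → local maximum

Critical points: x = 1/9 - sqrt(46)/9 ≈ -0.6425 (local minimum); x = 1/9 + sqrt(46)/9 ≈ 0.8647 (local maximum)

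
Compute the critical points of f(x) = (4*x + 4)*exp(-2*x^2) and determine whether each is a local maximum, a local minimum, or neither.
f'(x) = 4*(-4*x*(x + 1) + 1)*exp(-2*x^2)

Solve f'(x) = 0:
  f'(x) = (-16*x^2 - 16*x + 4)·exp(-2*x^2) and exp(-2*x^2) > 0 for every x, so f'(x) = 0 ⇔ -16*x^2 - 16*x + 4 = 0.
  Factor: -16*x^2 - 16*x + 4 = -4*(4*x^2 + 4*x - 1); 4*x^2 + 4*x - 1 = 0 has no rational roots; quadratic formula: x = (-4 ± √32)/8.
  ⇒ x = -sqrt(2)/2 - 1/2 ≈ -1.2071, -1/2 + sqrt(2)/2 ≈ 0.2071

f''(x) = 16*(4*x^2*(x + 1) - 3*x - 1)*exp(-2*x^2)
Second-derivative test at each critical point:
  f''(-1.2071) = 1.2275 > 0 → local minimum
  f''(0.2071) = -20.7672 < 0 → local maximum

Critical points: x = -sqrt(2)/2 - 1/2 ≈ -1.2071 (local minimum); x = -1/2 + sqrt(2)/2 ≈ 0.2071 (local maximum)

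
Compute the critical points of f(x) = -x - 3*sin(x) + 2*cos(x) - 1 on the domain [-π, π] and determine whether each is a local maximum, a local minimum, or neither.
f'(x) = -2*sin(x) - 3*cos(x) - 1

Solve f'(x) = 0 on [-π, π]:
  f'(x) = 0 ⇔ -2*sin(x) - 3*cos(x) = 1. Write the left side as R·cos(x + φ) with R = √((-3)² + 2²) = sqrt(13), cos φ = -3*sqrt(13)/13, sin φ = 2*sqrt(13)/13; then cos(x + φ) = sqrt(13)/13. Solve for x and keep the solutions lying in [-π, π].
  ⇒ x = atan((-6*sqrt(3) - 2)/(-3 + 4*sqrt(3))) ≈ -1.2638, atan((-2 + 6*sqrt(3))/(-4*sqrt(3) - 3)) + pi ≈ 2.4398

f''(x) = 3*sin(x) - 2*cos(x)
Second-derivative test at each critical point:
  f''(-1.2638) = -3.4641 < 0 → local maximum
  f''(2.4398) = 3.4641 > 0 → local minimum

Critical points: x = atan((-6*sqrt(3) - 2)/(-3 + 4*sqrt(3))) ≈ -1.2638 (local maximum); x = atan((-2 + 6*sqrt(3))/(-4*sqrt(3) - 3)) + pi ≈ 2.4398 (local minimum)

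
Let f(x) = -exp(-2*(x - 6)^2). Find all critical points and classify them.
f'(x) = 4*(x - 6)*exp(-2*(x - 6)^2)

Solve f'(x) = 0:
  f'(x) = (4*x - 24)·exp(-2*(x - 6)^2) and exp(-2*(x - 6)^2) > 0 for every x, so f'(x) = 0 ⇔ 4*x - 24 = 0.
  Factor: 4*x - 24 = 4*(x - 6) = 0.
  ⇒ x = 6

f''(x) = 4*(1 - 4*(x - 6)^2)*exp(-2*(x - 6)^2)
Second-derivative test at each critical point:
  f''(6) = 4 > 0 → local minimum

Critical points: x = 6 (local minimum)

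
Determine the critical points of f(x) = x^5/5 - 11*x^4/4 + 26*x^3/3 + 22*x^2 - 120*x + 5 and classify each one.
f'(x) = x^4 - 11*x^3 + 26*x^2 + 44*x - 120

Solve f'(x) = 0:
  Factor: x^4 - 11*x^3 + 26*x^2 + 44*x - 120 = (x - 6)*(x - 5)*(x - 2)*(x + 2) = 0.
  ⇒ x = -2, 2, 5, 6

f''(x) = 4*x^3 - 33*x^2 + 52*x + 44
Second-derivative test at each critical point:
  f''(-2) = -224 < 0 → local maximum
  f''(2) = 48 > 0 → local minimum
  f''(5) = -21 < 0 → local maximum
  f''(6) = 32 > 0 → local minimum

Critical points: x = -2 (local maximum); x = 2 (local minimum); x = 5 (local maximum); x = 6 (local minimum)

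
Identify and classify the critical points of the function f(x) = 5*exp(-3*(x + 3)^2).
f'(x) = 30*(-x - 3)*exp(-3*(x + 3)^2)

Solve f'(x) = 0:
  f'(x) = (-30*x - 90)·exp(-3*(x + 3)^2) and exp(-3*(x + 3)^2) > 0 for every x, so f'(x) = 0 ⇔ -30*x - 90 = 0.
  Factor: -30*x - 90 = -30*(x + 3) = 0.
  ⇒ x = -3

f''(x) = 30*(6*(x + 3)^2 - 1)*exp(-3*(x + 3)^2)
Second-derivative test at each critical point:
  f''(-3) = -30 < 0 → local maximum

Critical points: x = -3 (local maximum)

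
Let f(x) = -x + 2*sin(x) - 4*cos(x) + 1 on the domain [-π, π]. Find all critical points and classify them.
f'(x) = 4*sin(x) + 2*cos(x) - 1

Solve f'(x) = 0 on [-π, π]:
  f'(x) = 0 ⇔ 4*sin(x) + 2*cos(x) = 1. Write the left side as R·cos(x + φ) with R = √(2² + (-4)²) = 2*sqrt(5), cos φ = sqrt(5)/5, sin φ = -2*sqrt(5)/5; then cos(x + φ) = sqrt(5)/10. Solve for x and keep the solutions lying in [-π, π].
  ⇒ x = atan((2 - sqrt(19))/(1 + 2*sqrt(19))) ≈ -0.2381, atan((2 + sqrt(19))/(1 - 2*sqrt(19))) + pi ≈ 2.4524

f''(x) = -2*sin(x) + 4*cos(x)
Second-derivative test at each critical point:
  f''(-0.2381) = 4.3589 > 0 → local minimum
  f''(2.4524) = -4.3589 < 0 → local maximum

Critical points: x = atan((2 - sqrt(19))/(1 + 2*sqrt(19))) ≈ -0.2381 (local minimum); x = atan((2 + sqrt(19))/(1 - 2*sqrt(19))) + pi ≈ 2.4524 (local maximum)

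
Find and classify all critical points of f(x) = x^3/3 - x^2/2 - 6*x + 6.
f'(x) = x^2 - x - 6

Solve f'(x) = 0:
  Factor: x^2 - x - 6 = (x - 3)*(x + 2) = 0.
  ⇒ x = -2, 3

f''(x) = 2*x - 1
Second-derivative test at each critical point:
  f''(-2) = -5 < 0 → local maximum
  f''(3) = 5 > 0 → local minimum

Critical points: x = -2 (local maximum); x = 3 (local minimum)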